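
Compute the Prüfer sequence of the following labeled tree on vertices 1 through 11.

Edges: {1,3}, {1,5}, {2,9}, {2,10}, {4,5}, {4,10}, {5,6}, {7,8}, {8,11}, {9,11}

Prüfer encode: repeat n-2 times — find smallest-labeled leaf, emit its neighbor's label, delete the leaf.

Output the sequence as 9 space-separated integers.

Step 1: leaves = {3,6,7}. Remove smallest leaf 3, emit neighbor 1.
Step 2: leaves = {1,6,7}. Remove smallest leaf 1, emit neighbor 5.
Step 3: leaves = {6,7}. Remove smallest leaf 6, emit neighbor 5.
Step 4: leaves = {5,7}. Remove smallest leaf 5, emit neighbor 4.
Step 5: leaves = {4,7}. Remove smallest leaf 4, emit neighbor 10.
Step 6: leaves = {7,10}. Remove smallest leaf 7, emit neighbor 8.
Step 7: leaves = {8,10}. Remove smallest leaf 8, emit neighbor 11.
Step 8: leaves = {10,11}. Remove smallest leaf 10, emit neighbor 2.
Step 9: leaves = {2,11}. Remove smallest leaf 2, emit neighbor 9.
Done: 2 vertices remain (9, 11). Sequence = [1 5 5 4 10 8 11 2 9]

Answer: 1 5 5 4 10 8 11 2 9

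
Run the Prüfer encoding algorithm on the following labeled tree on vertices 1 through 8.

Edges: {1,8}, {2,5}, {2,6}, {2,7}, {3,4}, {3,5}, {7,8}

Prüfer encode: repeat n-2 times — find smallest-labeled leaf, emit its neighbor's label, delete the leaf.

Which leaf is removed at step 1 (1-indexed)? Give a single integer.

Answer: 1

Derivation:
Step 1: current leaves = {1,4,6}. Remove leaf 1 (neighbor: 8).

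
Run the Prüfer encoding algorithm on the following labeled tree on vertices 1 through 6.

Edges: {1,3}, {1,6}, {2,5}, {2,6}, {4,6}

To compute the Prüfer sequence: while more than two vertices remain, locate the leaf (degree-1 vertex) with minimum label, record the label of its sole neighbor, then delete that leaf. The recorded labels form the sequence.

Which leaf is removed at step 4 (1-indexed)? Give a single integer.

Answer: 5

Derivation:
Step 1: current leaves = {3,4,5}. Remove leaf 3 (neighbor: 1).
Step 2: current leaves = {1,4,5}. Remove leaf 1 (neighbor: 6).
Step 3: current leaves = {4,5}. Remove leaf 4 (neighbor: 6).
Step 4: current leaves = {5,6}. Remove leaf 5 (neighbor: 2).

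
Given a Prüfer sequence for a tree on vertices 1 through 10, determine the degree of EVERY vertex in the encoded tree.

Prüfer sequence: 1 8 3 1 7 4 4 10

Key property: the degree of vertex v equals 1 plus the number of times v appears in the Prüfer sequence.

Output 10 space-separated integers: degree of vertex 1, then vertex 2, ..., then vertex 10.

Answer: 3 1 2 3 1 1 2 2 1 2

Derivation:
p_1 = 1: count[1] becomes 1
p_2 = 8: count[8] becomes 1
p_3 = 3: count[3] becomes 1
p_4 = 1: count[1] becomes 2
p_5 = 7: count[7] becomes 1
p_6 = 4: count[4] becomes 1
p_7 = 4: count[4] becomes 2
p_8 = 10: count[10] becomes 1
Degrees (1 + count): deg[1]=1+2=3, deg[2]=1+0=1, deg[3]=1+1=2, deg[4]=1+2=3, deg[5]=1+0=1, deg[6]=1+0=1, deg[7]=1+1=2, deg[8]=1+1=2, deg[9]=1+0=1, deg[10]=1+1=2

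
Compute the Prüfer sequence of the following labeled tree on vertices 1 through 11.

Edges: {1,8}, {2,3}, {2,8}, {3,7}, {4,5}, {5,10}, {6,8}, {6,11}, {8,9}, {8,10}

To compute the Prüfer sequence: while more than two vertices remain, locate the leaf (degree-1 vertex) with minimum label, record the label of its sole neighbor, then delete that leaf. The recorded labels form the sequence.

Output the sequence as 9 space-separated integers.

Answer: 8 5 10 3 2 8 8 8 6

Derivation:
Step 1: leaves = {1,4,7,9,11}. Remove smallest leaf 1, emit neighbor 8.
Step 2: leaves = {4,7,9,11}. Remove smallest leaf 4, emit neighbor 5.
Step 3: leaves = {5,7,9,11}. Remove smallest leaf 5, emit neighbor 10.
Step 4: leaves = {7,9,10,11}. Remove smallest leaf 7, emit neighbor 3.
Step 5: leaves = {3,9,10,11}. Remove smallest leaf 3, emit neighbor 2.
Step 6: leaves = {2,9,10,11}. Remove smallest leaf 2, emit neighbor 8.
Step 7: leaves = {9,10,11}. Remove smallest leaf 9, emit neighbor 8.
Step 8: leaves = {10,11}. Remove smallest leaf 10, emit neighbor 8.
Step 9: leaves = {8,11}. Remove smallest leaf 8, emit neighbor 6.
Done: 2 vertices remain (6, 11). Sequence = [8 5 10 3 2 8 8 8 6]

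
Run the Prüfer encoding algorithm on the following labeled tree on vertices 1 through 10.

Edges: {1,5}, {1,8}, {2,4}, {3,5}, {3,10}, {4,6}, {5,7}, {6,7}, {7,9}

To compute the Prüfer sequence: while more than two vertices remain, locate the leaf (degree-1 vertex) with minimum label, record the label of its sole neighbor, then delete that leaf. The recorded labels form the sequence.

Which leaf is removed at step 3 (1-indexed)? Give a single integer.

Answer: 6

Derivation:
Step 1: current leaves = {2,8,9,10}. Remove leaf 2 (neighbor: 4).
Step 2: current leaves = {4,8,9,10}. Remove leaf 4 (neighbor: 6).
Step 3: current leaves = {6,8,9,10}. Remove leaf 6 (neighbor: 7).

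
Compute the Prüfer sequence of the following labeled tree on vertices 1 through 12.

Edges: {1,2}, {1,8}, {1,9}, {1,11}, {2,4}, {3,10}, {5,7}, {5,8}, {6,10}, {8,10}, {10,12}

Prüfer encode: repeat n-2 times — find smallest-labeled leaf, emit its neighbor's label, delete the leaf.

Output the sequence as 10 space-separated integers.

Answer: 10 2 1 10 5 8 1 1 8 10

Derivation:
Step 1: leaves = {3,4,6,7,9,11,12}. Remove smallest leaf 3, emit neighbor 10.
Step 2: leaves = {4,6,7,9,11,12}. Remove smallest leaf 4, emit neighbor 2.
Step 3: leaves = {2,6,7,9,11,12}. Remove smallest leaf 2, emit neighbor 1.
Step 4: leaves = {6,7,9,11,12}. Remove smallest leaf 6, emit neighbor 10.
Step 5: leaves = {7,9,11,12}. Remove smallest leaf 7, emit neighbor 5.
Step 6: leaves = {5,9,11,12}. Remove smallest leaf 5, emit neighbor 8.
Step 7: leaves = {9,11,12}. Remove smallest leaf 9, emit neighbor 1.
Step 8: leaves = {11,12}. Remove smallest leaf 11, emit neighbor 1.
Step 9: leaves = {1,12}. Remove smallest leaf 1, emit neighbor 8.
Step 10: leaves = {8,12}. Remove smallest leaf 8, emit neighbor 10.
Done: 2 vertices remain (10, 12). Sequence = [10 2 1 10 5 8 1 1 8 10]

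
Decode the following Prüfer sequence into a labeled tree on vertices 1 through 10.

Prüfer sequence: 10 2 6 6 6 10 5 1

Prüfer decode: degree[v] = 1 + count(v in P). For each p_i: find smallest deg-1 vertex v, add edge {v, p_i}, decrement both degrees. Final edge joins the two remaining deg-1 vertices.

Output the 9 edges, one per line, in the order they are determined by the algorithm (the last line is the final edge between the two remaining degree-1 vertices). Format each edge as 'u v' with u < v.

Initial degrees: {1:2, 2:2, 3:1, 4:1, 5:2, 6:4, 7:1, 8:1, 9:1, 10:3}
Step 1: smallest deg-1 vertex = 3, p_1 = 10. Add edge {3,10}. Now deg[3]=0, deg[10]=2.
Step 2: smallest deg-1 vertex = 4, p_2 = 2. Add edge {2,4}. Now deg[4]=0, deg[2]=1.
Step 3: smallest deg-1 vertex = 2, p_3 = 6. Add edge {2,6}. Now deg[2]=0, deg[6]=3.
Step 4: smallest deg-1 vertex = 7, p_4 = 6. Add edge {6,7}. Now deg[7]=0, deg[6]=2.
Step 5: smallest deg-1 vertex = 8, p_5 = 6. Add edge {6,8}. Now deg[8]=0, deg[6]=1.
Step 6: smallest deg-1 vertex = 6, p_6 = 10. Add edge {6,10}. Now deg[6]=0, deg[10]=1.
Step 7: smallest deg-1 vertex = 9, p_7 = 5. Add edge {5,9}. Now deg[9]=0, deg[5]=1.
Step 8: smallest deg-1 vertex = 5, p_8 = 1. Add edge {1,5}. Now deg[5]=0, deg[1]=1.
Final: two remaining deg-1 vertices are 1, 10. Add edge {1,10}.

Answer: 3 10
2 4
2 6
6 7
6 8
6 10
5 9
1 5
1 10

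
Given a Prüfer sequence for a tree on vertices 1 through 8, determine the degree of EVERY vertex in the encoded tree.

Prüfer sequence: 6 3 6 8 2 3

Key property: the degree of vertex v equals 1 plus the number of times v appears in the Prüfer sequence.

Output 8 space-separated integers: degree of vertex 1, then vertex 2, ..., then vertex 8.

Answer: 1 2 3 1 1 3 1 2

Derivation:
p_1 = 6: count[6] becomes 1
p_2 = 3: count[3] becomes 1
p_3 = 6: count[6] becomes 2
p_4 = 8: count[8] becomes 1
p_5 = 2: count[2] becomes 1
p_6 = 3: count[3] becomes 2
Degrees (1 + count): deg[1]=1+0=1, deg[2]=1+1=2, deg[3]=1+2=3, deg[4]=1+0=1, deg[5]=1+0=1, deg[6]=1+2=3, deg[7]=1+0=1, deg[8]=1+1=2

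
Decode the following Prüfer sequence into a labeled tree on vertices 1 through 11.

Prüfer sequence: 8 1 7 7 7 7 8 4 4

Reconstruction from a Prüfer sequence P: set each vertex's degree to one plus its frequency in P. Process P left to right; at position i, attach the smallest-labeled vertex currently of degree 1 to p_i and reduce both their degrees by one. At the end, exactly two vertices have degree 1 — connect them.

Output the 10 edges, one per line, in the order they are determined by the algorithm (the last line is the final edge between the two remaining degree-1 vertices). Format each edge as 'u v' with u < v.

Answer: 2 8
1 3
1 7
5 7
6 7
7 9
7 8
4 8
4 10
4 11

Derivation:
Initial degrees: {1:2, 2:1, 3:1, 4:3, 5:1, 6:1, 7:5, 8:3, 9:1, 10:1, 11:1}
Step 1: smallest deg-1 vertex = 2, p_1 = 8. Add edge {2,8}. Now deg[2]=0, deg[8]=2.
Step 2: smallest deg-1 vertex = 3, p_2 = 1. Add edge {1,3}. Now deg[3]=0, deg[1]=1.
Step 3: smallest deg-1 vertex = 1, p_3 = 7. Add edge {1,7}. Now deg[1]=0, deg[7]=4.
Step 4: smallest deg-1 vertex = 5, p_4 = 7. Add edge {5,7}. Now deg[5]=0, deg[7]=3.
Step 5: smallest deg-1 vertex = 6, p_5 = 7. Add edge {6,7}. Now deg[6]=0, deg[7]=2.
Step 6: smallest deg-1 vertex = 9, p_6 = 7. Add edge {7,9}. Now deg[9]=0, deg[7]=1.
Step 7: smallest deg-1 vertex = 7, p_7 = 8. Add edge {7,8}. Now deg[7]=0, deg[8]=1.
Step 8: smallest deg-1 vertex = 8, p_8 = 4. Add edge {4,8}. Now deg[8]=0, deg[4]=2.
Step 9: smallest deg-1 vertex = 10, p_9 = 4. Add edge {4,10}. Now deg[10]=0, deg[4]=1.
Final: two remaining deg-1 vertices are 4, 11. Add edge {4,11}.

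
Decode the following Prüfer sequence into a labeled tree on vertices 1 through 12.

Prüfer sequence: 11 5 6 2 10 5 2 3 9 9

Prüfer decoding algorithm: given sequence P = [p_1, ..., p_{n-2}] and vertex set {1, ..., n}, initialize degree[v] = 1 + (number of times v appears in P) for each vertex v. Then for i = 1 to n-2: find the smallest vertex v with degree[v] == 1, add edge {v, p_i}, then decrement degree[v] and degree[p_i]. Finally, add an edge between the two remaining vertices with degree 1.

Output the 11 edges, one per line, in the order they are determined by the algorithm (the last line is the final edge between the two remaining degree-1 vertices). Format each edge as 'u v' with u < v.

Initial degrees: {1:1, 2:3, 3:2, 4:1, 5:3, 6:2, 7:1, 8:1, 9:3, 10:2, 11:2, 12:1}
Step 1: smallest deg-1 vertex = 1, p_1 = 11. Add edge {1,11}. Now deg[1]=0, deg[11]=1.
Step 2: smallest deg-1 vertex = 4, p_2 = 5. Add edge {4,5}. Now deg[4]=0, deg[5]=2.
Step 3: smallest deg-1 vertex = 7, p_3 = 6. Add edge {6,7}. Now deg[7]=0, deg[6]=1.
Step 4: smallest deg-1 vertex = 6, p_4 = 2. Add edge {2,6}. Now deg[6]=0, deg[2]=2.
Step 5: smallest deg-1 vertex = 8, p_5 = 10. Add edge {8,10}. Now deg[8]=0, deg[10]=1.
Step 6: smallest deg-1 vertex = 10, p_6 = 5. Add edge {5,10}. Now deg[10]=0, deg[5]=1.
Step 7: smallest deg-1 vertex = 5, p_7 = 2. Add edge {2,5}. Now deg[5]=0, deg[2]=1.
Step 8: smallest deg-1 vertex = 2, p_8 = 3. Add edge {2,3}. Now deg[2]=0, deg[3]=1.
Step 9: smallest deg-1 vertex = 3, p_9 = 9. Add edge {3,9}. Now deg[3]=0, deg[9]=2.
Step 10: smallest deg-1 vertex = 11, p_10 = 9. Add edge {9,11}. Now deg[11]=0, deg[9]=1.
Final: two remaining deg-1 vertices are 9, 12. Add edge {9,12}.

Answer: 1 11
4 5
6 7
2 6
8 10
5 10
2 5
2 3
3 9
9 11
9 12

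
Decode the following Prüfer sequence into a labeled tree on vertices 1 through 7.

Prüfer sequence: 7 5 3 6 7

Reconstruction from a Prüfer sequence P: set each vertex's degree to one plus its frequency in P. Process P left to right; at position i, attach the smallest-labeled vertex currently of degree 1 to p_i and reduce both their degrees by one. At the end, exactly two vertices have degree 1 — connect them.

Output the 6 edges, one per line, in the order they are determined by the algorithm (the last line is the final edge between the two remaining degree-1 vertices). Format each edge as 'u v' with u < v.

Answer: 1 7
2 5
3 4
3 6
5 7
6 7

Derivation:
Initial degrees: {1:1, 2:1, 3:2, 4:1, 5:2, 6:2, 7:3}
Step 1: smallest deg-1 vertex = 1, p_1 = 7. Add edge {1,7}. Now deg[1]=0, deg[7]=2.
Step 2: smallest deg-1 vertex = 2, p_2 = 5. Add edge {2,5}. Now deg[2]=0, deg[5]=1.
Step 3: smallest deg-1 vertex = 4, p_3 = 3. Add edge {3,4}. Now deg[4]=0, deg[3]=1.
Step 4: smallest deg-1 vertex = 3, p_4 = 6. Add edge {3,6}. Now deg[3]=0, deg[6]=1.
Step 5: smallest deg-1 vertex = 5, p_5 = 7. Add edge {5,7}. Now deg[5]=0, deg[7]=1.
Final: two remaining deg-1 vertices are 6, 7. Add edge {6,7}.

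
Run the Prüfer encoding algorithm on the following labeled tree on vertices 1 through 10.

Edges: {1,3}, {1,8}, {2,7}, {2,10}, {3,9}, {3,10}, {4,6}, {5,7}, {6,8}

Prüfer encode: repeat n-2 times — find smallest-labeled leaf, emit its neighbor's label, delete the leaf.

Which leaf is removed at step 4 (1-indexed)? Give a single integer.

Answer: 7

Derivation:
Step 1: current leaves = {4,5,9}. Remove leaf 4 (neighbor: 6).
Step 2: current leaves = {5,6,9}. Remove leaf 5 (neighbor: 7).
Step 3: current leaves = {6,7,9}. Remove leaf 6 (neighbor: 8).
Step 4: current leaves = {7,8,9}. Remove leaf 7 (neighbor: 2).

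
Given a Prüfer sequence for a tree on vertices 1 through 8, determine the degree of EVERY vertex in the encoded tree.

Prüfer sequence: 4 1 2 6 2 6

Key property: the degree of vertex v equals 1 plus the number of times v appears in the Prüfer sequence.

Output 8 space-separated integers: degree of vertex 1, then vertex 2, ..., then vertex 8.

Answer: 2 3 1 2 1 3 1 1

Derivation:
p_1 = 4: count[4] becomes 1
p_2 = 1: count[1] becomes 1
p_3 = 2: count[2] becomes 1
p_4 = 6: count[6] becomes 1
p_5 = 2: count[2] becomes 2
p_6 = 6: count[6] becomes 2
Degrees (1 + count): deg[1]=1+1=2, deg[2]=1+2=3, deg[3]=1+0=1, deg[4]=1+1=2, deg[5]=1+0=1, deg[6]=1+2=3, deg[7]=1+0=1, deg[8]=1+0=1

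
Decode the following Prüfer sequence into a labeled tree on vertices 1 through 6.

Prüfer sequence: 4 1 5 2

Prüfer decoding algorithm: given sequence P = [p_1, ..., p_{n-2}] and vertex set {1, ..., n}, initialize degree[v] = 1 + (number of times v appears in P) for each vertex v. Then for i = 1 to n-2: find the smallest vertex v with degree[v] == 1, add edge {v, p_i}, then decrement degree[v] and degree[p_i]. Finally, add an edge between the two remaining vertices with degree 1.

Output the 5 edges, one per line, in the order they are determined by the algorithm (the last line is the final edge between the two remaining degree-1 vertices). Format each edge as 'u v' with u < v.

Initial degrees: {1:2, 2:2, 3:1, 4:2, 5:2, 6:1}
Step 1: smallest deg-1 vertex = 3, p_1 = 4. Add edge {3,4}. Now deg[3]=0, deg[4]=1.
Step 2: smallest deg-1 vertex = 4, p_2 = 1. Add edge {1,4}. Now deg[4]=0, deg[1]=1.
Step 3: smallest deg-1 vertex = 1, p_3 = 5. Add edge {1,5}. Now deg[1]=0, deg[5]=1.
Step 4: smallest deg-1 vertex = 5, p_4 = 2. Add edge {2,5}. Now deg[5]=0, deg[2]=1.
Final: two remaining deg-1 vertices are 2, 6. Add edge {2,6}.

Answer: 3 4
1 4
1 5
2 5
2 6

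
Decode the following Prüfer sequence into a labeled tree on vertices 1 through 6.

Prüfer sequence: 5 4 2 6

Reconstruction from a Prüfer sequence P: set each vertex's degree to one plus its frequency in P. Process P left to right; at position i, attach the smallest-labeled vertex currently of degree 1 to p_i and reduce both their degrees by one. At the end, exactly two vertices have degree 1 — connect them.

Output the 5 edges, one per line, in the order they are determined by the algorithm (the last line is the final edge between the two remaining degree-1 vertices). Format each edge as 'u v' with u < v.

Initial degrees: {1:1, 2:2, 3:1, 4:2, 5:2, 6:2}
Step 1: smallest deg-1 vertex = 1, p_1 = 5. Add edge {1,5}. Now deg[1]=0, deg[5]=1.
Step 2: smallest deg-1 vertex = 3, p_2 = 4. Add edge {3,4}. Now deg[3]=0, deg[4]=1.
Step 3: smallest deg-1 vertex = 4, p_3 = 2. Add edge {2,4}. Now deg[4]=0, deg[2]=1.
Step 4: smallest deg-1 vertex = 2, p_4 = 6. Add edge {2,6}. Now deg[2]=0, deg[6]=1.
Final: two remaining deg-1 vertices are 5, 6. Add edge {5,6}.

Answer: 1 5
3 4
2 4
2 6
5 6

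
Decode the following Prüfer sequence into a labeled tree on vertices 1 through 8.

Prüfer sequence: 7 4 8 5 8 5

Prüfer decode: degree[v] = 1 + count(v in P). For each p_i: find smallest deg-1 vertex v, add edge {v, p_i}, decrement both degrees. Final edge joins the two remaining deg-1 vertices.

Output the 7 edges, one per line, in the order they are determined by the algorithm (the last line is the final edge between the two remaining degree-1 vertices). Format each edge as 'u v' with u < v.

Initial degrees: {1:1, 2:1, 3:1, 4:2, 5:3, 6:1, 7:2, 8:3}
Step 1: smallest deg-1 vertex = 1, p_1 = 7. Add edge {1,7}. Now deg[1]=0, deg[7]=1.
Step 2: smallest deg-1 vertex = 2, p_2 = 4. Add edge {2,4}. Now deg[2]=0, deg[4]=1.
Step 3: smallest deg-1 vertex = 3, p_3 = 8. Add edge {3,8}. Now deg[3]=0, deg[8]=2.
Step 4: smallest deg-1 vertex = 4, p_4 = 5. Add edge {4,5}. Now deg[4]=0, deg[5]=2.
Step 5: smallest deg-1 vertex = 6, p_5 = 8. Add edge {6,8}. Now deg[6]=0, deg[8]=1.
Step 6: smallest deg-1 vertex = 7, p_6 = 5. Add edge {5,7}. Now deg[7]=0, deg[5]=1.
Final: two remaining deg-1 vertices are 5, 8. Add edge {5,8}.

Answer: 1 7
2 4
3 8
4 5
6 8
5 7
5 8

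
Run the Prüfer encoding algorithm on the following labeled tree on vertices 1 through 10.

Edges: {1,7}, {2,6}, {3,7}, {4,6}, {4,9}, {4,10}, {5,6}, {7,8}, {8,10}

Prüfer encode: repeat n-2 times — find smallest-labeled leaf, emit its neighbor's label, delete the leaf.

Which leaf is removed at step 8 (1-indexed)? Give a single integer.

Answer: 9

Derivation:
Step 1: current leaves = {1,2,3,5,9}. Remove leaf 1 (neighbor: 7).
Step 2: current leaves = {2,3,5,9}. Remove leaf 2 (neighbor: 6).
Step 3: current leaves = {3,5,9}. Remove leaf 3 (neighbor: 7).
Step 4: current leaves = {5,7,9}. Remove leaf 5 (neighbor: 6).
Step 5: current leaves = {6,7,9}. Remove leaf 6 (neighbor: 4).
Step 6: current leaves = {7,9}. Remove leaf 7 (neighbor: 8).
Step 7: current leaves = {8,9}. Remove leaf 8 (neighbor: 10).
Step 8: current leaves = {9,10}. Remove leaf 9 (neighbor: 4).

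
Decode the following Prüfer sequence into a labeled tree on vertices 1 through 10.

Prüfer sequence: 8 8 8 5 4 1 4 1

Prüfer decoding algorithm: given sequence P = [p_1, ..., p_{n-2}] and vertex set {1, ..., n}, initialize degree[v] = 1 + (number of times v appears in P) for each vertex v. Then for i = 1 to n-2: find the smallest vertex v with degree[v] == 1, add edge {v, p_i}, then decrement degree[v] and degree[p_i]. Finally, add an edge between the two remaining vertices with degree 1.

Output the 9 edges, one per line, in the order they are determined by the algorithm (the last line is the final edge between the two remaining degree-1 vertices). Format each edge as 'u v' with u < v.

Initial degrees: {1:3, 2:1, 3:1, 4:3, 5:2, 6:1, 7:1, 8:4, 9:1, 10:1}
Step 1: smallest deg-1 vertex = 2, p_1 = 8. Add edge {2,8}. Now deg[2]=0, deg[8]=3.
Step 2: smallest deg-1 vertex = 3, p_2 = 8. Add edge {3,8}. Now deg[3]=0, deg[8]=2.
Step 3: smallest deg-1 vertex = 6, p_3 = 8. Add edge {6,8}. Now deg[6]=0, deg[8]=1.
Step 4: smallest deg-1 vertex = 7, p_4 = 5. Add edge {5,7}. Now deg[7]=0, deg[5]=1.
Step 5: smallest deg-1 vertex = 5, p_5 = 4. Add edge {4,5}. Now deg[5]=0, deg[4]=2.
Step 6: smallest deg-1 vertex = 8, p_6 = 1. Add edge {1,8}. Now deg[8]=0, deg[1]=2.
Step 7: smallest deg-1 vertex = 9, p_7 = 4. Add edge {4,9}. Now deg[9]=0, deg[4]=1.
Step 8: smallest deg-1 vertex = 4, p_8 = 1. Add edge {1,4}. Now deg[4]=0, deg[1]=1.
Final: two remaining deg-1 vertices are 1, 10. Add edge {1,10}.

Answer: 2 8
3 8
6 8
5 7
4 5
1 8
4 9
1 4
1 10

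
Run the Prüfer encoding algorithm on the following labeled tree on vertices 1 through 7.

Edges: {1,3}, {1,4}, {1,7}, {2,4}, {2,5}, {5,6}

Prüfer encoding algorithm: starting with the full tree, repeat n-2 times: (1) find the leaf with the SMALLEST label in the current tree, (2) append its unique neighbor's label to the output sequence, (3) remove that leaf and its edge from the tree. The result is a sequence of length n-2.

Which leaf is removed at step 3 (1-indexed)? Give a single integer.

Step 1: current leaves = {3,6,7}. Remove leaf 3 (neighbor: 1).
Step 2: current leaves = {6,7}. Remove leaf 6 (neighbor: 5).
Step 3: current leaves = {5,7}. Remove leaf 5 (neighbor: 2).

Answer: 5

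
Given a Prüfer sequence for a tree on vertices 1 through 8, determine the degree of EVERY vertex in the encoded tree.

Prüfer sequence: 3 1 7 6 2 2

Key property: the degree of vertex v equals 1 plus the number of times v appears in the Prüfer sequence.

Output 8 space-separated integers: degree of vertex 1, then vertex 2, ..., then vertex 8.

p_1 = 3: count[3] becomes 1
p_2 = 1: count[1] becomes 1
p_3 = 7: count[7] becomes 1
p_4 = 6: count[6] becomes 1
p_5 = 2: count[2] becomes 1
p_6 = 2: count[2] becomes 2
Degrees (1 + count): deg[1]=1+1=2, deg[2]=1+2=3, deg[3]=1+1=2, deg[4]=1+0=1, deg[5]=1+0=1, deg[6]=1+1=2, deg[7]=1+1=2, deg[8]=1+0=1

Answer: 2 3 2 1 1 2 2 1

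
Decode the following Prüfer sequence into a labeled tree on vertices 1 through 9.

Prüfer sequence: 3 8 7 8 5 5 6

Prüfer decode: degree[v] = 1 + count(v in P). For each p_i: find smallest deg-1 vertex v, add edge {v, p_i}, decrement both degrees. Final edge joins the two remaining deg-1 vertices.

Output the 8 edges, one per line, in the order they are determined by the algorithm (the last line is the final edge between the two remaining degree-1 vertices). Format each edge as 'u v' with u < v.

Initial degrees: {1:1, 2:1, 3:2, 4:1, 5:3, 6:2, 7:2, 8:3, 9:1}
Step 1: smallest deg-1 vertex = 1, p_1 = 3. Add edge {1,3}. Now deg[1]=0, deg[3]=1.
Step 2: smallest deg-1 vertex = 2, p_2 = 8. Add edge {2,8}. Now deg[2]=0, deg[8]=2.
Step 3: smallest deg-1 vertex = 3, p_3 = 7. Add edge {3,7}. Now deg[3]=0, deg[7]=1.
Step 4: smallest deg-1 vertex = 4, p_4 = 8. Add edge {4,8}. Now deg[4]=0, deg[8]=1.
Step 5: smallest deg-1 vertex = 7, p_5 = 5. Add edge {5,7}. Now deg[7]=0, deg[5]=2.
Step 6: smallest deg-1 vertex = 8, p_6 = 5. Add edge {5,8}. Now deg[8]=0, deg[5]=1.
Step 7: smallest deg-1 vertex = 5, p_7 = 6. Add edge {5,6}. Now deg[5]=0, deg[6]=1.
Final: two remaining deg-1 vertices are 6, 9. Add edge {6,9}.

Answer: 1 3
2 8
3 7
4 8
5 7
5 8
5 6
6 9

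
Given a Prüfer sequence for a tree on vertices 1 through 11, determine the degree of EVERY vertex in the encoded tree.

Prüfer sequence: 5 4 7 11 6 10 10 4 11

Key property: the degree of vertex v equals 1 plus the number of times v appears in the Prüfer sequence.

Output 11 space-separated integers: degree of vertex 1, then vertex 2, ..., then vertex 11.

Answer: 1 1 1 3 2 2 2 1 1 3 3

Derivation:
p_1 = 5: count[5] becomes 1
p_2 = 4: count[4] becomes 1
p_3 = 7: count[7] becomes 1
p_4 = 11: count[11] becomes 1
p_5 = 6: count[6] becomes 1
p_6 = 10: count[10] becomes 1
p_7 = 10: count[10] becomes 2
p_8 = 4: count[4] becomes 2
p_9 = 11: count[11] becomes 2
Degrees (1 + count): deg[1]=1+0=1, deg[2]=1+0=1, deg[3]=1+0=1, deg[4]=1+2=3, deg[5]=1+1=2, deg[6]=1+1=2, deg[7]=1+1=2, deg[8]=1+0=1, deg[9]=1+0=1, deg[10]=1+2=3, deg[11]=1+2=3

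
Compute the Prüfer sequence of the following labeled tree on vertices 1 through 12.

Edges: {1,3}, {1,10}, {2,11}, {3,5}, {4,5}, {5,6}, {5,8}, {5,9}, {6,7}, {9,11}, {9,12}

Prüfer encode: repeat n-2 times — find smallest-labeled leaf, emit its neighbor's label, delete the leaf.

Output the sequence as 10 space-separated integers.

Step 1: leaves = {2,4,7,8,10,12}. Remove smallest leaf 2, emit neighbor 11.
Step 2: leaves = {4,7,8,10,11,12}. Remove smallest leaf 4, emit neighbor 5.
Step 3: leaves = {7,8,10,11,12}. Remove smallest leaf 7, emit neighbor 6.
Step 4: leaves = {6,8,10,11,12}. Remove smallest leaf 6, emit neighbor 5.
Step 5: leaves = {8,10,11,12}. Remove smallest leaf 8, emit neighbor 5.
Step 6: leaves = {10,11,12}. Remove smallest leaf 10, emit neighbor 1.
Step 7: leaves = {1,11,12}. Remove smallest leaf 1, emit neighbor 3.
Step 8: leaves = {3,11,12}. Remove smallest leaf 3, emit neighbor 5.
Step 9: leaves = {5,11,12}. Remove smallest leaf 5, emit neighbor 9.
Step 10: leaves = {11,12}. Remove smallest leaf 11, emit neighbor 9.
Done: 2 vertices remain (9, 12). Sequence = [11 5 6 5 5 1 3 5 9 9]

Answer: 11 5 6 5 5 1 3 5 9 9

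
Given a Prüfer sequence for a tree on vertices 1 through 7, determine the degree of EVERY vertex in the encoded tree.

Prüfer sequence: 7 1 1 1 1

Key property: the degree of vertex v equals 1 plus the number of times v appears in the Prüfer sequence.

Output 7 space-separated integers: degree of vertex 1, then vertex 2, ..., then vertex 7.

p_1 = 7: count[7] becomes 1
p_2 = 1: count[1] becomes 1
p_3 = 1: count[1] becomes 2
p_4 = 1: count[1] becomes 3
p_5 = 1: count[1] becomes 4
Degrees (1 + count): deg[1]=1+4=5, deg[2]=1+0=1, deg[3]=1+0=1, deg[4]=1+0=1, deg[5]=1+0=1, deg[6]=1+0=1, deg[7]=1+1=2

Answer: 5 1 1 1 1 1 2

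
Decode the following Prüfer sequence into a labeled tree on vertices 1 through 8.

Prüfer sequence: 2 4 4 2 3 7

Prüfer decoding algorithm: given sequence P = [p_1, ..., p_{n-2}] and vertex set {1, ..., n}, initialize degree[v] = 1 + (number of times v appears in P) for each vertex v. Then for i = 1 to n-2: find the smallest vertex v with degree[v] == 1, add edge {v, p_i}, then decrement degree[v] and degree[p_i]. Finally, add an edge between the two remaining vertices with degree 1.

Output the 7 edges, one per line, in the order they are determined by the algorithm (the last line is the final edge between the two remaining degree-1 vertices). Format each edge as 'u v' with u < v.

Answer: 1 2
4 5
4 6
2 4
2 3
3 7
7 8

Derivation:
Initial degrees: {1:1, 2:3, 3:2, 4:3, 5:1, 6:1, 7:2, 8:1}
Step 1: smallest deg-1 vertex = 1, p_1 = 2. Add edge {1,2}. Now deg[1]=0, deg[2]=2.
Step 2: smallest deg-1 vertex = 5, p_2 = 4. Add edge {4,5}. Now deg[5]=0, deg[4]=2.
Step 3: smallest deg-1 vertex = 6, p_3 = 4. Add edge {4,6}. Now deg[6]=0, deg[4]=1.
Step 4: smallest deg-1 vertex = 4, p_4 = 2. Add edge {2,4}. Now deg[4]=0, deg[2]=1.
Step 5: smallest deg-1 vertex = 2, p_5 = 3. Add edge {2,3}. Now deg[2]=0, deg[3]=1.
Step 6: smallest deg-1 vertex = 3, p_6 = 7. Add edge {3,7}. Now deg[3]=0, deg[7]=1.
Final: two remaining deg-1 vertices are 7, 8. Add edge {7,8}.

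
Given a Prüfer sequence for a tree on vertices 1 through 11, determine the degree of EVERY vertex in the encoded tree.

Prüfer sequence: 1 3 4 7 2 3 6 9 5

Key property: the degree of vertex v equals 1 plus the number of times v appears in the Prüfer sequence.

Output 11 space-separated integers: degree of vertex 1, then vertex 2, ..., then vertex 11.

p_1 = 1: count[1] becomes 1
p_2 = 3: count[3] becomes 1
p_3 = 4: count[4] becomes 1
p_4 = 7: count[7] becomes 1
p_5 = 2: count[2] becomes 1
p_6 = 3: count[3] becomes 2
p_7 = 6: count[6] becomes 1
p_8 = 9: count[9] becomes 1
p_9 = 5: count[5] becomes 1
Degrees (1 + count): deg[1]=1+1=2, deg[2]=1+1=2, deg[3]=1+2=3, deg[4]=1+1=2, deg[5]=1+1=2, deg[6]=1+1=2, deg[7]=1+1=2, deg[8]=1+0=1, deg[9]=1+1=2, deg[10]=1+0=1, deg[11]=1+0=1

Answer: 2 2 3 2 2 2 2 1 2 1 1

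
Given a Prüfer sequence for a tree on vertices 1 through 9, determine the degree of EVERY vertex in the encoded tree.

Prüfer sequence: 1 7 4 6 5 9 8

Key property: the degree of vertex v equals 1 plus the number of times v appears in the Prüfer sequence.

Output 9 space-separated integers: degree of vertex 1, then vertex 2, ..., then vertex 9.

Answer: 2 1 1 2 2 2 2 2 2

Derivation:
p_1 = 1: count[1] becomes 1
p_2 = 7: count[7] becomes 1
p_3 = 4: count[4] becomes 1
p_4 = 6: count[6] becomes 1
p_5 = 5: count[5] becomes 1
p_6 = 9: count[9] becomes 1
p_7 = 8: count[8] becomes 1
Degrees (1 + count): deg[1]=1+1=2, deg[2]=1+0=1, deg[3]=1+0=1, deg[4]=1+1=2, deg[5]=1+1=2, deg[6]=1+1=2, deg[7]=1+1=2, deg[8]=1+1=2, deg[9]=1+1=2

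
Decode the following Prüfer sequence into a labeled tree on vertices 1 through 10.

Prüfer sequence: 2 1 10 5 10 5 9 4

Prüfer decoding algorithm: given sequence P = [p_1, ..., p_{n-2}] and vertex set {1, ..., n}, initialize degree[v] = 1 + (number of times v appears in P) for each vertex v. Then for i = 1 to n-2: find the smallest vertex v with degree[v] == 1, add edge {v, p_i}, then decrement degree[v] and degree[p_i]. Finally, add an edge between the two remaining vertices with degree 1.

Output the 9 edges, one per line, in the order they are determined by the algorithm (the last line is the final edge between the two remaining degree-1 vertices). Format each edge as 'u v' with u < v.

Answer: 2 3
1 2
1 10
5 6
7 10
5 8
5 9
4 9
4 10

Derivation:
Initial degrees: {1:2, 2:2, 3:1, 4:2, 5:3, 6:1, 7:1, 8:1, 9:2, 10:3}
Step 1: smallest deg-1 vertex = 3, p_1 = 2. Add edge {2,3}. Now deg[3]=0, deg[2]=1.
Step 2: smallest deg-1 vertex = 2, p_2 = 1. Add edge {1,2}. Now deg[2]=0, deg[1]=1.
Step 3: smallest deg-1 vertex = 1, p_3 = 10. Add edge {1,10}. Now deg[1]=0, deg[10]=2.
Step 4: smallest deg-1 vertex = 6, p_4 = 5. Add edge {5,6}. Now deg[6]=0, deg[5]=2.
Step 5: smallest deg-1 vertex = 7, p_5 = 10. Add edge {7,10}. Now deg[7]=0, deg[10]=1.
Step 6: smallest deg-1 vertex = 8, p_6 = 5. Add edge {5,8}. Now deg[8]=0, deg[5]=1.
Step 7: smallest deg-1 vertex = 5, p_7 = 9. Add edge {5,9}. Now deg[5]=0, deg[9]=1.
Step 8: smallest deg-1 vertex = 9, p_8 = 4. Add edge {4,9}. Now deg[9]=0, deg[4]=1.
Final: two remaining deg-1 vertices are 4, 10. Add edge {4,10}.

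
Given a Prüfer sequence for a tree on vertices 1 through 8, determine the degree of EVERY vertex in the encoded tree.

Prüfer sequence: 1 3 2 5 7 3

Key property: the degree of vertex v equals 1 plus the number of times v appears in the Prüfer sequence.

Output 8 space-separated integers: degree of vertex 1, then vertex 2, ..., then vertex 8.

p_1 = 1: count[1] becomes 1
p_2 = 3: count[3] becomes 1
p_3 = 2: count[2] becomes 1
p_4 = 5: count[5] becomes 1
p_5 = 7: count[7] becomes 1
p_6 = 3: count[3] becomes 2
Degrees (1 + count): deg[1]=1+1=2, deg[2]=1+1=2, deg[3]=1+2=3, deg[4]=1+0=1, deg[5]=1+1=2, deg[6]=1+0=1, deg[7]=1+1=2, deg[8]=1+0=1

Answer: 2 2 3 1 2 1 2 1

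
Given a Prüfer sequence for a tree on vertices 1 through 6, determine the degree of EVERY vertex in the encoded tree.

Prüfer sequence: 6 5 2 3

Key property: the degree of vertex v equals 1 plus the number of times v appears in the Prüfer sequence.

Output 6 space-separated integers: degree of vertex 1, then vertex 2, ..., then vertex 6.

p_1 = 6: count[6] becomes 1
p_2 = 5: count[5] becomes 1
p_3 = 2: count[2] becomes 1
p_4 = 3: count[3] becomes 1
Degrees (1 + count): deg[1]=1+0=1, deg[2]=1+1=2, deg[3]=1+1=2, deg[4]=1+0=1, deg[5]=1+1=2, deg[6]=1+1=2

Answer: 1 2 2 1 2 2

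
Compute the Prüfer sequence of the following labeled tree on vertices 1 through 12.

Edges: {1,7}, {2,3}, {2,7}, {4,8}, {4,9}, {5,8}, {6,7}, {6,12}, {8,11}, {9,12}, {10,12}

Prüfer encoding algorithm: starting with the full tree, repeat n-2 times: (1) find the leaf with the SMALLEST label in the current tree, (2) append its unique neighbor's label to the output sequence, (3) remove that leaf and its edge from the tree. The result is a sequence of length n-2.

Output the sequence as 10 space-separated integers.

Answer: 7 2 7 8 6 12 12 8 4 9

Derivation:
Step 1: leaves = {1,3,5,10,11}. Remove smallest leaf 1, emit neighbor 7.
Step 2: leaves = {3,5,10,11}. Remove smallest leaf 3, emit neighbor 2.
Step 3: leaves = {2,5,10,11}. Remove smallest leaf 2, emit neighbor 7.
Step 4: leaves = {5,7,10,11}. Remove smallest leaf 5, emit neighbor 8.
Step 5: leaves = {7,10,11}. Remove smallest leaf 7, emit neighbor 6.
Step 6: leaves = {6,10,11}. Remove smallest leaf 6, emit neighbor 12.
Step 7: leaves = {10,11}. Remove smallest leaf 10, emit neighbor 12.
Step 8: leaves = {11,12}. Remove smallest leaf 11, emit neighbor 8.
Step 9: leaves = {8,12}. Remove smallest leaf 8, emit neighbor 4.
Step 10: leaves = {4,12}. Remove smallest leaf 4, emit neighbor 9.
Done: 2 vertices remain (9, 12). Sequence = [7 2 7 8 6 12 12 8 4 9]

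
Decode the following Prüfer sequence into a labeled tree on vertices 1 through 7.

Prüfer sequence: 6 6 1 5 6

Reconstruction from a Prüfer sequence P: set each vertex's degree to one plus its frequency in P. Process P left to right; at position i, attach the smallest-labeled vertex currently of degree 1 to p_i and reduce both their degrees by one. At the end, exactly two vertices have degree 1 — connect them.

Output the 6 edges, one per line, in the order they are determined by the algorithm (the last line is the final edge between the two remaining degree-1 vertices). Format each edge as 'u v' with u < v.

Initial degrees: {1:2, 2:1, 3:1, 4:1, 5:2, 6:4, 7:1}
Step 1: smallest deg-1 vertex = 2, p_1 = 6. Add edge {2,6}. Now deg[2]=0, deg[6]=3.
Step 2: smallest deg-1 vertex = 3, p_2 = 6. Add edge {3,6}. Now deg[3]=0, deg[6]=2.
Step 3: smallest deg-1 vertex = 4, p_3 = 1. Add edge {1,4}. Now deg[4]=0, deg[1]=1.
Step 4: smallest deg-1 vertex = 1, p_4 = 5. Add edge {1,5}. Now deg[1]=0, deg[5]=1.
Step 5: smallest deg-1 vertex = 5, p_5 = 6. Add edge {5,6}. Now deg[5]=0, deg[6]=1.
Final: two remaining deg-1 vertices are 6, 7. Add edge {6,7}.

Answer: 2 6
3 6
1 4
1 5
5 6
6 7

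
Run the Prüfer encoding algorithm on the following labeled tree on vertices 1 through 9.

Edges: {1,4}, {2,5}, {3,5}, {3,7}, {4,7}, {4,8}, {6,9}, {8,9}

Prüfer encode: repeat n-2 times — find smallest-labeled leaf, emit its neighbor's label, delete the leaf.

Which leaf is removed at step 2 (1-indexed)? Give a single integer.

Step 1: current leaves = {1,2,6}. Remove leaf 1 (neighbor: 4).
Step 2: current leaves = {2,6}. Remove leaf 2 (neighbor: 5).

Answer: 2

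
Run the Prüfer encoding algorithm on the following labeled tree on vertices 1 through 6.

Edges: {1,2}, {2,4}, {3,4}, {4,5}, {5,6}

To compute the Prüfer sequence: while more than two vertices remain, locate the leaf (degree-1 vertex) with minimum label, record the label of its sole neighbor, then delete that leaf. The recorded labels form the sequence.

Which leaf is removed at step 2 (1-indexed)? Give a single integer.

Step 1: current leaves = {1,3,6}. Remove leaf 1 (neighbor: 2).
Step 2: current leaves = {2,3,6}. Remove leaf 2 (neighbor: 4).

Answer: 2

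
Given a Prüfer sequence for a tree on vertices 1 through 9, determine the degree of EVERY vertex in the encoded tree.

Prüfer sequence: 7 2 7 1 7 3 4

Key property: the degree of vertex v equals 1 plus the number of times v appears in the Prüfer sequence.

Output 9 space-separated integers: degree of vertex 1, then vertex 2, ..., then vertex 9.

p_1 = 7: count[7] becomes 1
p_2 = 2: count[2] becomes 1
p_3 = 7: count[7] becomes 2
p_4 = 1: count[1] becomes 1
p_5 = 7: count[7] becomes 3
p_6 = 3: count[3] becomes 1
p_7 = 4: count[4] becomes 1
Degrees (1 + count): deg[1]=1+1=2, deg[2]=1+1=2, deg[3]=1+1=2, deg[4]=1+1=2, deg[5]=1+0=1, deg[6]=1+0=1, deg[7]=1+3=4, deg[8]=1+0=1, deg[9]=1+0=1

Answer: 2 2 2 2 1 1 4 1 1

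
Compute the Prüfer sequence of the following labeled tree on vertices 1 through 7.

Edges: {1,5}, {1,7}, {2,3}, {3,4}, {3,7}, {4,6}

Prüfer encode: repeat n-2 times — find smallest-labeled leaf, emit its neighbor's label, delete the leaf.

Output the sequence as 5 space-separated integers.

Step 1: leaves = {2,5,6}. Remove smallest leaf 2, emit neighbor 3.
Step 2: leaves = {5,6}. Remove smallest leaf 5, emit neighbor 1.
Step 3: leaves = {1,6}. Remove smallest leaf 1, emit neighbor 7.
Step 4: leaves = {6,7}. Remove smallest leaf 6, emit neighbor 4.
Step 5: leaves = {4,7}. Remove smallest leaf 4, emit neighbor 3.
Done: 2 vertices remain (3, 7). Sequence = [3 1 7 4 3]

Answer: 3 1 7 4 3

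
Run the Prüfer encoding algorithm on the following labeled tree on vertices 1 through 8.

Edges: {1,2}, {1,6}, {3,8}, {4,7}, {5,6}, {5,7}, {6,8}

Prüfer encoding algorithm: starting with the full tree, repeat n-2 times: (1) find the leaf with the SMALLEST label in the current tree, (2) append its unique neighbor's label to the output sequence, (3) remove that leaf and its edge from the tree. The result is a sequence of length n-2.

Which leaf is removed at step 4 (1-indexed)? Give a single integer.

Answer: 4

Derivation:
Step 1: current leaves = {2,3,4}. Remove leaf 2 (neighbor: 1).
Step 2: current leaves = {1,3,4}. Remove leaf 1 (neighbor: 6).
Step 3: current leaves = {3,4}. Remove leaf 3 (neighbor: 8).
Step 4: current leaves = {4,8}. Remove leaf 4 (neighbor: 7).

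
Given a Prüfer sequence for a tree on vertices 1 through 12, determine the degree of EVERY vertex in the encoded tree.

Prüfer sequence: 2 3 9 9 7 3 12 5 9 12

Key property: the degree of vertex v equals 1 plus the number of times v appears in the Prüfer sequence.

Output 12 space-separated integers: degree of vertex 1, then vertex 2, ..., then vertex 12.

p_1 = 2: count[2] becomes 1
p_2 = 3: count[3] becomes 1
p_3 = 9: count[9] becomes 1
p_4 = 9: count[9] becomes 2
p_5 = 7: count[7] becomes 1
p_6 = 3: count[3] becomes 2
p_7 = 12: count[12] becomes 1
p_8 = 5: count[5] becomes 1
p_9 = 9: count[9] becomes 3
p_10 = 12: count[12] becomes 2
Degrees (1 + count): deg[1]=1+0=1, deg[2]=1+1=2, deg[3]=1+2=3, deg[4]=1+0=1, deg[5]=1+1=2, deg[6]=1+0=1, deg[7]=1+1=2, deg[8]=1+0=1, deg[9]=1+3=4, deg[10]=1+0=1, deg[11]=1+0=1, deg[12]=1+2=3

Answer: 1 2 3 1 2 1 2 1 4 1 1 3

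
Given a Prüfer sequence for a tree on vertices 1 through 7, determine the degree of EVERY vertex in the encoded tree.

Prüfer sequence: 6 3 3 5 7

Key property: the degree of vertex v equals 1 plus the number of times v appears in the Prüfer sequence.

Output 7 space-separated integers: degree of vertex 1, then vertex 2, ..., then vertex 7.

p_1 = 6: count[6] becomes 1
p_2 = 3: count[3] becomes 1
p_3 = 3: count[3] becomes 2
p_4 = 5: count[5] becomes 1
p_5 = 7: count[7] becomes 1
Degrees (1 + count): deg[1]=1+0=1, deg[2]=1+0=1, deg[3]=1+2=3, deg[4]=1+0=1, deg[5]=1+1=2, deg[6]=1+1=2, deg[7]=1+1=2

Answer: 1 1 3 1 2 2 2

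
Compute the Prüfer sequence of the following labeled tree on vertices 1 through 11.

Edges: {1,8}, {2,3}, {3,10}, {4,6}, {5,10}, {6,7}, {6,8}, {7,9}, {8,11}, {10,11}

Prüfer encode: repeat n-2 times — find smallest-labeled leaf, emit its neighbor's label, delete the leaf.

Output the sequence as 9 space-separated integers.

Step 1: leaves = {1,2,4,5,9}. Remove smallest leaf 1, emit neighbor 8.
Step 2: leaves = {2,4,5,9}. Remove smallest leaf 2, emit neighbor 3.
Step 3: leaves = {3,4,5,9}. Remove smallest leaf 3, emit neighbor 10.
Step 4: leaves = {4,5,9}. Remove smallest leaf 4, emit neighbor 6.
Step 5: leaves = {5,9}. Remove smallest leaf 5, emit neighbor 10.
Step 6: leaves = {9,10}. Remove smallest leaf 9, emit neighbor 7.
Step 7: leaves = {7,10}. Remove smallest leaf 7, emit neighbor 6.
Step 8: leaves = {6,10}. Remove smallest leaf 6, emit neighbor 8.
Step 9: leaves = {8,10}. Remove smallest leaf 8, emit neighbor 11.
Done: 2 vertices remain (10, 11). Sequence = [8 3 10 6 10 7 6 8 11]

Answer: 8 3 10 6 10 7 6 8 11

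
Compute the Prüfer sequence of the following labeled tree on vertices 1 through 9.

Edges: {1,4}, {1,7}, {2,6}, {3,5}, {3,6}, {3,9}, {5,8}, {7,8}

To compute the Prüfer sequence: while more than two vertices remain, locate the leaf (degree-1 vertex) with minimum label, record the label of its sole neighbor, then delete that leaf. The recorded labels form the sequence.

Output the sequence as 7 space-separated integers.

Answer: 6 1 7 3 8 5 3

Derivation:
Step 1: leaves = {2,4,9}. Remove smallest leaf 2, emit neighbor 6.
Step 2: leaves = {4,6,9}. Remove smallest leaf 4, emit neighbor 1.
Step 3: leaves = {1,6,9}. Remove smallest leaf 1, emit neighbor 7.
Step 4: leaves = {6,7,9}. Remove smallest leaf 6, emit neighbor 3.
Step 5: leaves = {7,9}. Remove smallest leaf 7, emit neighbor 8.
Step 6: leaves = {8,9}. Remove smallest leaf 8, emit neighbor 5.
Step 7: leaves = {5,9}. Remove smallest leaf 5, emit neighbor 3.
Done: 2 vertices remain (3, 9). Sequence = [6 1 7 3 8 5 3]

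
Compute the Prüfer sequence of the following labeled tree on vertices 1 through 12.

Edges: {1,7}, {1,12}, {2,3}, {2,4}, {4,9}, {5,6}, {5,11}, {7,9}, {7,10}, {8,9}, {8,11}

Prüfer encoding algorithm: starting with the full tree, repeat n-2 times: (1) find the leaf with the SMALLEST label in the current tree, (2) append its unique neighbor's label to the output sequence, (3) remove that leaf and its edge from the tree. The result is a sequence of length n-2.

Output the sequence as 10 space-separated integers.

Answer: 2 4 9 5 11 7 8 9 7 1

Derivation:
Step 1: leaves = {3,6,10,12}. Remove smallest leaf 3, emit neighbor 2.
Step 2: leaves = {2,6,10,12}. Remove smallest leaf 2, emit neighbor 4.
Step 3: leaves = {4,6,10,12}. Remove smallest leaf 4, emit neighbor 9.
Step 4: leaves = {6,10,12}. Remove smallest leaf 6, emit neighbor 5.
Step 5: leaves = {5,10,12}. Remove smallest leaf 5, emit neighbor 11.
Step 6: leaves = {10,11,12}. Remove smallest leaf 10, emit neighbor 7.
Step 7: leaves = {11,12}. Remove smallest leaf 11, emit neighbor 8.
Step 8: leaves = {8,12}. Remove smallest leaf 8, emit neighbor 9.
Step 9: leaves = {9,12}. Remove smallest leaf 9, emit neighbor 7.
Step 10: leaves = {7,12}. Remove smallest leaf 7, emit neighbor 1.
Done: 2 vertices remain (1, 12). Sequence = [2 4 9 5 11 7 8 9 7 1]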